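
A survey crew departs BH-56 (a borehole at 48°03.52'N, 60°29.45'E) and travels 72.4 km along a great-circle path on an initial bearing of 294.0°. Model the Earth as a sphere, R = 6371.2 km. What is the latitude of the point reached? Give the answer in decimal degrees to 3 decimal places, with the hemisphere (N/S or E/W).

48.320°N

BH-56: φ = +48.05867°, λ = +60.49083°
δ = d/R = 72.4/6371.2 = 0.011364 rad
φ₂ = arcsin(sin φ₁ cos δ + cos φ₁ sin δ cos θ)
   = arcsin(0.74383·0.99994 + 0.66837·0.01136·0.40674) = 48.32003°
λ₂ = λ₁ + atan2(sin θ sin δ cos φ₁, cos δ − sin φ₁ sin φ₂) = 59.59634°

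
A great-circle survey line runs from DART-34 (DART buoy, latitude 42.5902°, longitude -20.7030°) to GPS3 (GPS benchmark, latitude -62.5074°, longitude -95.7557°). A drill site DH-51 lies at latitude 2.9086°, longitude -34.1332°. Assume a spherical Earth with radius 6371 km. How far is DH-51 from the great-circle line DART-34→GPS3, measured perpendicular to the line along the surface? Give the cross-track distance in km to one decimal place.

δ₁₃ = central angle DART-34→DH-51 = 0.723493 rad  (haversine)
θ₁₃ = bearing DART-34→DH-51 = 200.511°,  θ₁₂ = bearing DART-34→GPS3 = 211.297°
dₓₜ = R·arcsin(sin δ₁₃ · sin(θ₁₃ − θ₁₂)) = 6371·arcsin(0.66201·sin(-10.786°)) = -791.305 km
|dₓₜ| = 791.305 km

791.3 km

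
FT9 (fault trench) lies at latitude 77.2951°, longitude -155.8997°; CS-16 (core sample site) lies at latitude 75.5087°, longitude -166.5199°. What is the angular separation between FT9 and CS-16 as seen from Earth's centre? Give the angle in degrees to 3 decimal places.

3.063°

Δφ = -1.7864°,  Δλ = -10.6202°
a = sin²(Δφ/2) + cos φ₁ cos φ₂ sin²(Δλ/2) = 0.000714
c = 2·arcsin(√a) = 0.053461 rad = 3.0631°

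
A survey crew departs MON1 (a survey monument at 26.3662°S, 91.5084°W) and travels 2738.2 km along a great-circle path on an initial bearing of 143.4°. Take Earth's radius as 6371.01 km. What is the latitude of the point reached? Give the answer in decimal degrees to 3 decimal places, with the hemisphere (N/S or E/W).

δ = d/R = 2738.2/6371.01 = 0.429791 rad
φ₂ = arcsin(sin φ₁ cos δ + cos φ₁ sin δ cos θ)
   = arcsin(-0.44411·0.90905 + 0.89597·0.41668·-0.80282) = -44.70335°
λ₂ = λ₁ + atan2(sin θ sin δ cos φ₁, cos δ − sin φ₁ sin φ₂) = -71.04950°

44.703°S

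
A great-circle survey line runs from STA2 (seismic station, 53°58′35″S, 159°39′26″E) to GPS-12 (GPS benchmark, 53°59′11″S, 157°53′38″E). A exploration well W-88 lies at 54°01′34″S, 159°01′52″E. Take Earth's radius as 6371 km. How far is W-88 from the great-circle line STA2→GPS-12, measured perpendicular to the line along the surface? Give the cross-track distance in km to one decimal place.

4.8 km

STA2: φ = -53.97639°, λ = +159.65722°
GPS-12: φ = -53.98639°, λ = +157.89389°
W-88: φ = -54.02611°, λ = +159.03111°
δ₁₃ = central angle STA2→W-88 = 0.006481 rad  (haversine)
θ₁₃ = bearing STA2→W-88 = 262.052°,  θ₁₂ = bearing STA2→GPS-12 = 268.734°
dₓₜ = R·arcsin(sin δ₁₃ · sin(θ₁₃ − θ₁₂)) = 6371·arcsin(0.00648·sin(-6.682°)) = -4.805 km
|dₓₜ| = 4.805 km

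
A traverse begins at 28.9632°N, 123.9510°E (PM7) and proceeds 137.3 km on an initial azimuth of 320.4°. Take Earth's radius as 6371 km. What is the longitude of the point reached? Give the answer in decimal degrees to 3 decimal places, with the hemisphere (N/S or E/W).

123.043°E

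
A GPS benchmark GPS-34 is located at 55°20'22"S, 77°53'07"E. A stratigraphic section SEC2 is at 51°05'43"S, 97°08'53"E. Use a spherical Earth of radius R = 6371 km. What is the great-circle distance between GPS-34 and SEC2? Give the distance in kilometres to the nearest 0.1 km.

1361.2 km

GPS-34: φ = -55.33944°, λ = +77.88528°
SEC2: φ = -51.09528°, λ = +97.14806°
Δφ = 4.2442°,  Δλ = 19.2628°
a = sin²(Δφ/2) + cos φ₁ cos φ₂ sin²(Δλ/2) = 0.011369
c = 2·arcsin(√a) = 0.213658 rad = 12.2417°
d = R·c = 6371 × 0.213658 = 1361.2 km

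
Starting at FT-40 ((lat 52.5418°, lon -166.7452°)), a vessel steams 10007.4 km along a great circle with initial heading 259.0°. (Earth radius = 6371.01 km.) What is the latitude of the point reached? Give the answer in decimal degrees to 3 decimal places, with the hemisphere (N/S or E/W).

δ = d/R = 10007.4/6371.01 = 1.570771 rad
φ₂ = arcsin(sin φ₁ cos δ + cos φ₁ sin δ cos θ)
   = arcsin(0.79380·0.00002 + 0.60818·1.00000·-0.19081) = -6.66286°
λ₂ = λ₁ + atan2(sin θ sin δ cos φ₁, cos δ − sin φ₁ sin φ₂) = 112.02715°

6.663°S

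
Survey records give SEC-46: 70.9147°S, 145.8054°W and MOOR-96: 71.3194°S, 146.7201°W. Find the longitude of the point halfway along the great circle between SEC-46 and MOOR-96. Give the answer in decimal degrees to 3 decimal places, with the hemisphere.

Bx = cos φ₂ cos Δλ = 0.320251,  By = cos φ₂ sin Δλ = -0.005113
φₘ = atan2(sin φ₁ + sin φ₂, √((cos φ₁ + Bx)² + By²)) = -71.11761°
λₘ = λ₁ + atan2(By, cos φ₁ + Bx) = -146.25803°

146.258°W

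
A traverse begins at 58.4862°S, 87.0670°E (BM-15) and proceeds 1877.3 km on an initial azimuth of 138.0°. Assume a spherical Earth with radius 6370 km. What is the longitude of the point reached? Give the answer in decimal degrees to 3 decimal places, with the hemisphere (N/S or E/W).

δ = d/R = 1877.3/6370 = 0.294710 rad
φ₂ = arcsin(sin φ₁ cos δ + cos φ₁ sin δ cos θ)
   = arcsin(-0.85251·0.95689 + 0.52270·0.29046·-0.74314) = -68.21575°
λ₂ = λ₁ + atan2(sin θ sin δ cos φ₁, cos δ − sin φ₁ sin φ₂) = 118.64873°

118.649°E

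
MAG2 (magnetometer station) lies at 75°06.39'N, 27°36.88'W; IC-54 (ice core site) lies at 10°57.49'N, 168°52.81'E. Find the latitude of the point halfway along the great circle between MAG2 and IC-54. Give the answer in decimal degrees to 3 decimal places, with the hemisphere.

MAG2: φ = +75.10650°, λ = -27.61467°
IC-54: φ = +10.95817°, λ = +168.88017°
Bx = cos φ₂ cos Δλ = -0.941362,  By = cos φ₂ sin Δλ = -0.278752
φₘ = atan2(sin φ₁ + sin φ₂, √((cos φ₁ + Bx)² + By²)) = 57.42384°
λₘ = λ₁ + atan2(By, cos φ₁ + Bx) = 174.54788°

57.424°N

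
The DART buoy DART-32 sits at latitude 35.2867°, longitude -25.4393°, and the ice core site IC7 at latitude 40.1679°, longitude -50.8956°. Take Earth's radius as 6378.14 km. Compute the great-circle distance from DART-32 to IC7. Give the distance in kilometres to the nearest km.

Δφ = 4.8812°,  Δλ = -25.4563°
a = sin²(Δφ/2) + cos φ₁ cos φ₂ sin²(Δλ/2) = 0.032093
c = 2·arcsin(√a) = 0.360234 rad = 20.6399°
d = R·c = 6378.14 × 0.360234 = 2297.6 km

2298 km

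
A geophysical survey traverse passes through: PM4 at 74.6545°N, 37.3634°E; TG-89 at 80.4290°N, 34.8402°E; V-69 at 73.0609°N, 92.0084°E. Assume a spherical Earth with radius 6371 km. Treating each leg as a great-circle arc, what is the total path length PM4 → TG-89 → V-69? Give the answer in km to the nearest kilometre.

2221 km

PM4→TG-89: c = 0.101207 rad, d = 644.79 km
TG-89→V-69: c = 0.247352 rad, d = 1575.88 km
Total = 644.79 + 1575.88 = 2220.67 km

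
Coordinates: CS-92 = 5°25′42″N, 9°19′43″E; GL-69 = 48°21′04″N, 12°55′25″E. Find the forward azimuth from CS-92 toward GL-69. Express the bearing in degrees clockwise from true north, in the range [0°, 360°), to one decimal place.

CS-92: φ = +5.42833°, λ = +9.32861°
GL-69: φ = +48.35111°, λ = +12.92361°
Δλ = 3.5950°
y = sin Δλ · cos φ₂ = 0.041670
x = cos φ₁ sin φ₂ − sin φ₁ cos φ₂ cos Δλ = 0.681136
θ = atan2(y, x) = 3.5009° → 3.5009° (mod 360°)

3.5°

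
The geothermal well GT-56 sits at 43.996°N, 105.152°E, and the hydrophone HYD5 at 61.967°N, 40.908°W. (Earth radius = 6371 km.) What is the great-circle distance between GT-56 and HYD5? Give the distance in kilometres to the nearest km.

7847 km

Δφ = 17.9710°,  Δλ = -146.0600°
a = sin²(Δφ/2) + cos φ₁ cos φ₂ sin²(Δλ/2) = 0.333690
c = 2·arcsin(√a) = 1.231715 rad = 70.5721°
d = R·c = 6371 × 1.231715 = 7847.3 km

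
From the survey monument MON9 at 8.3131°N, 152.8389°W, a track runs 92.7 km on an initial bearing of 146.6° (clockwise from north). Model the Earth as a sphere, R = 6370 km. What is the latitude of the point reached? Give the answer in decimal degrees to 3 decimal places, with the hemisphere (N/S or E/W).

7.617°N

δ = d/R = 92.7/6370 = 0.014553 rad
φ₂ = arcsin(sin φ₁ cos δ + cos φ₁ sin δ cos θ)
   = arcsin(0.14458·0.99989 + 0.98949·0.01455·-0.83485) = 7.61674°
λ₂ = λ₁ + atan2(sin θ sin δ cos φ₁, cos δ − sin φ₁ sin φ₂) = -152.37583°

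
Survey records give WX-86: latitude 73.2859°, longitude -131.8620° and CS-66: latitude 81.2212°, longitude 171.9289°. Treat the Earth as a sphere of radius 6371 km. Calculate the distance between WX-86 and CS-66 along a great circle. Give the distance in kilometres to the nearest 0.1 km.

1539.6 km

Δφ = 7.9353°,  Δλ = -56.2091°
a = sin²(Δφ/2) + cos φ₁ cos φ₂ sin²(Δλ/2) = 0.014528
c = 2·arcsin(√a) = 0.241655 rad = 13.8458°
d = R·c = 6371 × 0.241655 = 1539.6 km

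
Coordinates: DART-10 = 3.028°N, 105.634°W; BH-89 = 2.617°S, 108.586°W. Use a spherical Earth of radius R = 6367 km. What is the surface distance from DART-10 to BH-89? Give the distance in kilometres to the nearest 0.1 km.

707.8 km

Δφ = -5.6450°,  Δλ = -2.9520°
a = sin²(Δφ/2) + cos φ₁ cos φ₂ sin²(Δλ/2) = 0.003087
c = 2·arcsin(√a) = 0.111172 rad = 6.3697°
d = R·c = 6367 × 0.111172 = 707.8 km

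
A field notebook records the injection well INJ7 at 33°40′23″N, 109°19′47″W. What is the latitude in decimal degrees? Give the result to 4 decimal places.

33° + 40′/60 + 23″/3600 = 33 + 0.66667 + 0.00639 = 33.6731°

33.6731°N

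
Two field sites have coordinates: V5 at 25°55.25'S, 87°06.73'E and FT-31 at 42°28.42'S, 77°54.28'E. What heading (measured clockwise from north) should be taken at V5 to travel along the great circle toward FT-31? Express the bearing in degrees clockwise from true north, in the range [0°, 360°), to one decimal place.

V5: φ = -25.92083°, λ = +87.11217°
FT-31: φ = -42.47367°, λ = +77.90467°
Δλ = -9.2075°
y = sin Δλ · cos φ₂ = -0.118022
x = cos φ₁ sin φ₂ − sin φ₁ cos φ₂ cos Δλ = -0.289054
θ = atan2(y, x) = -157.7896° → 202.2104° (mod 360°)

202.2°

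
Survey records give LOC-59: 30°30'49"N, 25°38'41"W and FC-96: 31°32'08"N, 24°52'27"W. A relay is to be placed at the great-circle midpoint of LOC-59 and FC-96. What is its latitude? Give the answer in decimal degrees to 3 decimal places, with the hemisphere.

31.025°N

LOC-59: φ = +30.51361°, λ = -25.64472°
FC-96: φ = +31.53556°, λ = -24.87417°
Bx = cos φ₂ cos Δλ = 0.852239,  By = cos φ₂ sin Δλ = 0.011462
φₘ = atan2(sin φ₁ + sin φ₂, √((cos φ₁ + Bx)² + By²)) = 31.02516°
λₘ = λ₁ + atan2(By, cos φ₁ + Bx) = -25.26151°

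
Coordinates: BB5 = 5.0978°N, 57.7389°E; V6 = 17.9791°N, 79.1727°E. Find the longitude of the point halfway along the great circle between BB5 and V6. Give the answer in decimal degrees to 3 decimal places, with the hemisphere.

68.206°E

Bx = cos φ₂ cos Δλ = 0.885387,  By = cos φ₂ sin Δλ = 0.347582
φₘ = atan2(sin φ₁ + sin φ₂, √((cos φ₁ + Bx)² + By²)) = 11.73753°
λₘ = λ₁ + atan2(By, cos φ₁ + Bx) = 68.20590°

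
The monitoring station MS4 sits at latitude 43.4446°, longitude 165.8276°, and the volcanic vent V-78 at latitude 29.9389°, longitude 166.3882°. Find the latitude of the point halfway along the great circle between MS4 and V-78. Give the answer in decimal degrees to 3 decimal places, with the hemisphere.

Bx = cos φ₂ cos Δλ = 0.866517,  By = cos φ₂ sin Δλ = 0.008479
φₘ = atan2(sin φ₁ + sin φ₂, √((cos φ₁ + Bx)² + By²)) = 36.69208°
λₘ = λ₁ + atan2(By, cos φ₁ + Bx) = 166.13263°

36.692°N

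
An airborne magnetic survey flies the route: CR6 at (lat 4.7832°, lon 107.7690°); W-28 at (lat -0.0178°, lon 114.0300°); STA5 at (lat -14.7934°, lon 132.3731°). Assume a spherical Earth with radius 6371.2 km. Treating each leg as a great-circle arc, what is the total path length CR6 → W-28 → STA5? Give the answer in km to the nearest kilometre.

CR6→W-28: c = 0.137603 rad, d = 876.70 km
W-28→STA5: c = 0.408279 rad, d = 2601.23 km
Total = 876.70 + 2601.23 = 3477.93 km

3478 km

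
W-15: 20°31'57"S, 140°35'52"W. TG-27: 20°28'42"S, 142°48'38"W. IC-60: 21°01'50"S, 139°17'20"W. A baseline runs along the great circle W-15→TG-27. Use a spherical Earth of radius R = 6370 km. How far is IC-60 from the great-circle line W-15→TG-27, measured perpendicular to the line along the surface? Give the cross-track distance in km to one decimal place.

W-15: φ = -20.53250°, λ = -140.59778°
TG-27: φ = -20.47833°, λ = -142.81056°
IC-60: φ = -21.03056°, λ = -139.28889°
δ₁₃ = central angle W-15→IC-60 = 0.023059 rad  (haversine)
θ₁₃ = bearing W-15→IC-60 = 112.377°,  θ₁₂ = bearing W-15→TG-27 = 271.109°
dₓₜ = R·arcsin(sin δ₁₃ · sin(θ₁₃ − θ₁₂)) = 6370·arcsin(0.02306·sin(-158.732°)) = -53.277 km
|dₓₜ| = 53.277 km

53.3 km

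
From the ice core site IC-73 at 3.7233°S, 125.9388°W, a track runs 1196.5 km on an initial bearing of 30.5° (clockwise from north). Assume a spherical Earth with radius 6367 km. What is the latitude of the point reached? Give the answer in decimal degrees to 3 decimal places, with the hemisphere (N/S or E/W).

5.557°N

δ = d/R = 1196.5/6367 = 0.187922 rad
φ₂ = arcsin(sin φ₁ cos δ + cos φ₁ sin δ cos θ)
   = arcsin(-0.06494·0.98239 + 0.99789·0.18682·0.86163) = 5.55684°
λ₂ = λ₁ + atan2(sin θ sin δ cos φ₁, cos δ − sin φ₁ sin φ₂) = -120.47223°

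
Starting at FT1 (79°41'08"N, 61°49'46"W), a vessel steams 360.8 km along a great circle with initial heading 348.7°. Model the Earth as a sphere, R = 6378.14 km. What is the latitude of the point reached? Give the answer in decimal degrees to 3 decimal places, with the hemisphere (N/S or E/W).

82.836°N

FT1: φ = +79.68556°, λ = -61.82944°
δ = d/R = 360.8/6378.14 = 0.056568 rad
φ₂ = arcsin(sin φ₁ cos δ + cos φ₁ sin δ cos θ)
   = arcsin(0.98384·0.99840 + 0.17905·0.05654·0.98061) = 82.83595°
λ₂ = λ₁ + atan2(sin θ sin δ cos φ₁, cos δ − sin φ₁ sin φ₂) = -66.92591°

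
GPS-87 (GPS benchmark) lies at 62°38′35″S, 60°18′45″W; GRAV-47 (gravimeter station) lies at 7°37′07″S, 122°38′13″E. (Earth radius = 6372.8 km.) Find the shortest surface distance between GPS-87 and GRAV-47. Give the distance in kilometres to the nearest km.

GPS-87: φ = -62.64306°, λ = -60.31250°
GRAV-47: φ = -7.61861°, λ = +122.63694°
Δφ = 55.0244°,  Δλ = -177.0506°
a = sin²(Δφ/2) + cos φ₁ cos φ₂ sin²(Δλ/2) = 0.668561
c = 2·arcsin(√a) = 1.914654 rad = 109.7016°
d = R·c = 6372.8 × 1.914654 = 12201.7 km

12202 km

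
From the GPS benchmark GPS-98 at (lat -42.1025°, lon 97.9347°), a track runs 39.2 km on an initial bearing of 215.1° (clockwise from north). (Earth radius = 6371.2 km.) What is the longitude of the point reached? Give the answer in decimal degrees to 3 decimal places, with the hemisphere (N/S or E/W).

97.660°E

δ = d/R = 39.2/6371.2 = 0.006153 rad
φ₂ = arcsin(sin φ₁ cos δ + cos φ₁ sin δ cos θ)
   = arcsin(-0.67046·0.99998 + 0.74195·0.00615·-0.81815) = -42.39059°
λ₂ = λ₁ + atan2(sin θ sin δ cos φ₁, cos δ − sin φ₁ sin φ₂) = 97.66025°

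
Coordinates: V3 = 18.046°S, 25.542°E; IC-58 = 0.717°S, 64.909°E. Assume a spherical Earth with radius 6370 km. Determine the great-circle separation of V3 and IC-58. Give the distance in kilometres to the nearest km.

4710 km

Δφ = 17.3290°,  Δλ = 39.3670°
a = sin²(Δφ/2) + cos φ₁ cos φ₂ sin²(Δλ/2) = 0.130556
c = 2·arcsin(√a) = 0.739378 rad = 42.3632°
d = R·c = 6370 × 0.739378 = 4709.8 km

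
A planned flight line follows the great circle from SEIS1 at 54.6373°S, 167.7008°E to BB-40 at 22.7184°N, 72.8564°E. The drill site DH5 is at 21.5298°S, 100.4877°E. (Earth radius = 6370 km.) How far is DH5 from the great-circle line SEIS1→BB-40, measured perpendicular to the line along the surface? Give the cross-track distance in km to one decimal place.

δ₁₃ = central angle SEIS1→DH5 = 1.038178 rad  (haversine)
θ₁₃ = bearing SEIS1→DH5 = 275.423°,  θ₁₂ = bearing SEIS1→BB-40 = 279.874°
dₓₜ = R·arcsin(sin δ₁₃ · sin(θ₁₃ − θ₁₂)) = 6370·arcsin(0.86148·sin(-4.451°)) = -426.220 km
|dₓₜ| = 426.220 km

426.2 km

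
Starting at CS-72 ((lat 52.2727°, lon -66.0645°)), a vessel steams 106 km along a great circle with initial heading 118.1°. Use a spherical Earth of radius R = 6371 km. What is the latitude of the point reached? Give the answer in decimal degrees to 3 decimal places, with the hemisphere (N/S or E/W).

51.816°N

δ = d/R = 106/6371 = 0.016638 rad
φ₂ = arcsin(sin φ₁ cos δ + cos φ₁ sin δ cos θ)
   = arcsin(0.79093·0.99986 + 0.61190·0.01664·-0.47101) = 51.81581°
λ₂ = λ₁ + atan2(sin θ sin δ cos φ₁, cos δ − sin φ₁ sin φ₂) = -64.70415°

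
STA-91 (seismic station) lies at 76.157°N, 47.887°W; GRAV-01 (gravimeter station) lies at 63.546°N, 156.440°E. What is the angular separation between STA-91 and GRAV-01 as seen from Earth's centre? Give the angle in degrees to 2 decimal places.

Δφ = -12.6110°,  Δλ = -155.6730°
a = sin²(Δφ/2) + cos φ₁ cos φ₂ sin²(Δλ/2) = 0.113917
c = 2·arcsin(√a) = 0.688553 rad = 39.4512°

39.45°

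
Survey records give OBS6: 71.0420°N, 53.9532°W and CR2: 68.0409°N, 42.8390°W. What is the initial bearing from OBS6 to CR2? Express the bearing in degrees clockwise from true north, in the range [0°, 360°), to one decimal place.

122.4°

Δλ = 11.1142°
y = sin Δλ · cos φ₂ = 0.072083
x = cos φ₁ sin φ₂ − sin φ₁ cos φ₂ cos Δλ = -0.045722
θ = atan2(y, x) = 122.3867° → 122.3867° (mod 360°)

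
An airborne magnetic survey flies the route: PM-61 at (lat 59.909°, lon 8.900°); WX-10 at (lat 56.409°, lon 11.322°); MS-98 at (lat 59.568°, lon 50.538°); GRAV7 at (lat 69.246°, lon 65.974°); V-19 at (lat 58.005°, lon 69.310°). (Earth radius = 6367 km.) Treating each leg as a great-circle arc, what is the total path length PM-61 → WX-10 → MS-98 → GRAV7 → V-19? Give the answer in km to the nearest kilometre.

5273 km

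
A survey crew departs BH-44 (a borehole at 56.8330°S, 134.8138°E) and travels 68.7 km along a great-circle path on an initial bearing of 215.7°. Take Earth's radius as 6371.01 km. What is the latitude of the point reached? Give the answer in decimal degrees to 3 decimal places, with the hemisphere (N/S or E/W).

57.333°S

δ = d/R = 68.7/6371.01 = 0.010783 rad
φ₂ = arcsin(sin φ₁ cos δ + cos φ₁ sin δ cos θ)
   = arcsin(-0.83708·0.99994 + 0.54708·0.01078·-0.81208) = -57.33297°
λ₂ = λ₁ + atan2(sin θ sin δ cos φ₁, cos δ − sin φ₁ sin φ₂) = 134.14585°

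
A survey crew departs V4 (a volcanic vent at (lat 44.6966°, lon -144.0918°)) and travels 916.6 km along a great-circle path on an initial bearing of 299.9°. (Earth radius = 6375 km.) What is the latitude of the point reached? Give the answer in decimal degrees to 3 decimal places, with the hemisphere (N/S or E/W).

48.320°N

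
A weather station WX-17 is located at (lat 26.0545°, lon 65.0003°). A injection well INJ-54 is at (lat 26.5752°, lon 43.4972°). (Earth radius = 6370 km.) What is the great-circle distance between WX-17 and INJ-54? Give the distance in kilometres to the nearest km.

2141 km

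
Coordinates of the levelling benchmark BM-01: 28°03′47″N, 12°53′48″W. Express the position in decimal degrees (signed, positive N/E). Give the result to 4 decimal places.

+28.0631°, -12.8967°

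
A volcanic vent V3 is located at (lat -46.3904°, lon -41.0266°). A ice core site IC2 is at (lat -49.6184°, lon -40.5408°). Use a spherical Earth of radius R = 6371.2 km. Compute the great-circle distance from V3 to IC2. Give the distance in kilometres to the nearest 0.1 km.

360.8 km

Δφ = -3.2280°,  Δλ = 0.4858°
a = sin²(Δφ/2) + cos φ₁ cos φ₂ sin²(Δλ/2) = 0.000801
c = 2·arcsin(√a) = 0.056624 rad = 3.2443°
d = R·c = 6371.2 × 0.056624 = 360.8 km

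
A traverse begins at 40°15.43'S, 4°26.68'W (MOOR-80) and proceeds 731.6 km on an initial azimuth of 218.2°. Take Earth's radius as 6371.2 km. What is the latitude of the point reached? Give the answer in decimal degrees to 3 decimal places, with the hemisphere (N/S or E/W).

MOOR-80: φ = -40.25717°, λ = -4.44467°
δ = d/R = 731.6/6371.2 = 0.114829 rad
φ₂ = arcsin(sin φ₁ cos δ + cos φ₁ sin δ cos θ)
   = arcsin(-0.64622·0.99341 + 0.76315·0.11458·-0.78586) = -45.29017°
λ₂ = λ₁ + atan2(sin θ sin δ cos φ₁, cos δ − sin φ₁ sin φ₂) = -10.22507°

45.290°S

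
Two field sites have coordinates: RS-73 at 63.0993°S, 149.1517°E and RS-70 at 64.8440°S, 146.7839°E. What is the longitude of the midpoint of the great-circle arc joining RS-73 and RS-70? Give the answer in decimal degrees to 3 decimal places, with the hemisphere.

148.005°E

Bx = cos φ₂ cos Δλ = 0.424721,  By = cos φ₂ sin Δλ = -0.017562
φₘ = atan2(sin φ₁ + sin φ₂, √((cos φ₁ + Bx)² + By²)) = -63.97647°
λₘ = λ₁ + atan2(By, cos φ₁ + Bx) = 148.00472°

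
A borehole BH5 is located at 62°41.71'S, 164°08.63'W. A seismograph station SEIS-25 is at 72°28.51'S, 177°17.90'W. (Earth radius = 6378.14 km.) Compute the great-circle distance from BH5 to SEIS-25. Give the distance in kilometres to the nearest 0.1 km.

1217.3 km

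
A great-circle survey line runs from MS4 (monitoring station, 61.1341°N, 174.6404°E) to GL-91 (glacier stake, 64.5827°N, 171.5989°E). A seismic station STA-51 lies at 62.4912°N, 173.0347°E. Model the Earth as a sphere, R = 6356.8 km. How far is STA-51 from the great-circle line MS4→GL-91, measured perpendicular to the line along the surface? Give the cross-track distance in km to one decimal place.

23.8 km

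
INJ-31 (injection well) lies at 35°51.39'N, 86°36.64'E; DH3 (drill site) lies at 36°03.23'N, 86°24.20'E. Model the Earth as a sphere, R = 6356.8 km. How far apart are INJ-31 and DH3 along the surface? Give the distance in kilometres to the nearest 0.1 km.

28.7 km

INJ-31: φ = +35.85650°, λ = +86.61067°
DH3: φ = +36.05383°, λ = +86.40333°
Δφ = 0.1973°,  Δλ = -0.2073°
a = sin²(Δφ/2) + cos φ₁ cos φ₂ sin²(Δλ/2) = 0.000005
c = 2·arcsin(√a) = 0.004521 rad = 0.2591°
d = R·c = 6356.8 × 0.004521 = 28.7 km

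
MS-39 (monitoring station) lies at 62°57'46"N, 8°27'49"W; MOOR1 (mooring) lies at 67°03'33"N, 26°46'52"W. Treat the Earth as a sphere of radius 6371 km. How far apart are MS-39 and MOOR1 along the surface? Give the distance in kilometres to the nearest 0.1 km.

MS-39: φ = +62.96278°, λ = -8.46361°
MOOR1: φ = +67.05917°, λ = -26.78111°
Δφ = 4.0964°,  Δλ = -18.3175°
a = sin²(Δφ/2) + cos φ₁ cos φ₂ sin²(Δλ/2) = 0.005766
c = 2·arcsin(√a) = 0.152019 rad = 8.7100°
d = R·c = 6371 × 0.152019 = 968.5 km

968.5 km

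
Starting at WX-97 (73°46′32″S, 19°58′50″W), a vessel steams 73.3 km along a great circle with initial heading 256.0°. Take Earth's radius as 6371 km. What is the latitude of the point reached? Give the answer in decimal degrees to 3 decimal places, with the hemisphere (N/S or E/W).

WX-97: φ = -73.77556°, λ = -19.98056°
δ = d/R = 73.3/6371 = 0.011505 rad
φ₂ = arcsin(sin φ₁ cos δ + cos φ₁ sin δ cos θ)
   = arcsin(-0.96017·0.99993 + 0.27940·0.01151·-0.24192) = -73.92264°
λ₂ = λ₁ + atan2(sin θ sin δ cos φ₁, cos δ − sin φ₁ sin φ₂) = -22.29078°

73.923°S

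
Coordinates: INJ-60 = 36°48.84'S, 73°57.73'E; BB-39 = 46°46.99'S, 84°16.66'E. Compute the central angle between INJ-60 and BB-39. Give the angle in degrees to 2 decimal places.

12.57°

INJ-60: φ = -36.81400°, λ = +73.96217°
BB-39: φ = -46.78317°, λ = +84.27767°
Δφ = -9.9692°,  Δλ = 10.3155°
a = sin²(Δφ/2) + cos φ₁ cos φ₂ sin²(Δλ/2) = 0.011980
c = 2·arcsin(√a) = 0.219345 rad = 12.5676°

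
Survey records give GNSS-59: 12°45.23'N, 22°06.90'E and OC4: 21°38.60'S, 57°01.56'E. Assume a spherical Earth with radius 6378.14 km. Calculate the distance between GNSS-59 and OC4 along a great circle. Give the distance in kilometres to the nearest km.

GNSS-59: φ = +12.75383°, λ = +22.11500°
OC4: φ = -21.64333°, λ = +57.02600°
Δφ = -34.3972°,  Δλ = 34.9110°
a = sin²(Δφ/2) + cos φ₁ cos φ₂ sin²(Δλ/2) = 0.169001
c = 2·arcsin(√a) = 0.847315 rad = 48.5476°
d = R·c = 6378.14 × 0.847315 = 5404.3 km

5404 km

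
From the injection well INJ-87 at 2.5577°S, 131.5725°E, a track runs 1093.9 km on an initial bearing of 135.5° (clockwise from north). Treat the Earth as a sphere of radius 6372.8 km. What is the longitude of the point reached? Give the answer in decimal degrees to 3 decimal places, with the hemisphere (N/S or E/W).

δ = d/R = 1093.9/6372.8 = 0.171651 rad
φ₂ = arcsin(sin φ₁ cos δ + cos φ₁ sin δ cos θ)
   = arcsin(-0.04463·0.98530 + 0.99900·0.17081·-0.71325) = -9.53665°
λ₂ = λ₁ + atan2(sin θ sin δ cos φ₁, cos δ − sin φ₁ sin φ₂) = 138.54540°

138.545°E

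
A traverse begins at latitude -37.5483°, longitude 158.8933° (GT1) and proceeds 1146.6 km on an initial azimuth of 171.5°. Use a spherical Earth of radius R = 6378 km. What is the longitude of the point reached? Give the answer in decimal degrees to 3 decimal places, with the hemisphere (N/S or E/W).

161.145°E

δ = d/R = 1146.6/6378 = 0.179774 rad
φ₂ = arcsin(sin φ₁ cos δ + cos φ₁ sin δ cos θ)
   = arcsin(-0.60943·0.98388 + 0.79284·0.17881·-0.98902) = -47.71583°
λ₂ = λ₁ + atan2(sin θ sin δ cos φ₁, cos δ − sin φ₁ sin φ₂) = 161.14459°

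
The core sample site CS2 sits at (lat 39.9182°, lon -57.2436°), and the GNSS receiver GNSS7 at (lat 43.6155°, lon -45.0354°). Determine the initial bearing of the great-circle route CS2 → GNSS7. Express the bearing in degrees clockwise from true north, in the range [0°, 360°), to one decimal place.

Δλ = 12.2082°
y = sin Δλ · cos φ₂ = 0.153097
x = cos φ₁ sin φ₂ − sin φ₁ cos φ₂ cos Δλ = 0.074991
θ = atan2(y, x) = 63.9031° → 63.9031° (mod 360°)

63.9°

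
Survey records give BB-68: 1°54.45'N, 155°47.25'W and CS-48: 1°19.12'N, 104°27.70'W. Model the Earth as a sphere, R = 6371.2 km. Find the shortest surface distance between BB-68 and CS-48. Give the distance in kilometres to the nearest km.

5705 km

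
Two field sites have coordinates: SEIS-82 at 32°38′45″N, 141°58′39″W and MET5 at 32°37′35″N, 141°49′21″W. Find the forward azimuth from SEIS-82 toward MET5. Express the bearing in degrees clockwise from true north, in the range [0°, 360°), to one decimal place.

98.4°

SEIS-82: φ = +32.64583°, λ = -141.97750°
MET5: φ = +32.62639°, λ = -141.82250°
Δλ = 0.1550°
y = sin Δλ · cos φ₂ = 0.002278
x = cos φ₁ sin φ₂ − sin φ₁ cos φ₂ cos Δλ = -0.000338
θ = atan2(y, x) = 98.4311° → 98.4311° (mod 360°)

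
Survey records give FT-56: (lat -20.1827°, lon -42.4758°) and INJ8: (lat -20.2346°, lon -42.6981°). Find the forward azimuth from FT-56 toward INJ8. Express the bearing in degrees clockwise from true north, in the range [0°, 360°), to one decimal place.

256.0°

Δλ = -0.2223°
y = sin Δλ · cos φ₂ = -0.003640
x = cos φ₁ sin φ₂ − sin φ₁ cos φ₂ cos Δλ = -0.000908
θ = atan2(y, x) = -104.0090° → 255.9910° (mod 360°)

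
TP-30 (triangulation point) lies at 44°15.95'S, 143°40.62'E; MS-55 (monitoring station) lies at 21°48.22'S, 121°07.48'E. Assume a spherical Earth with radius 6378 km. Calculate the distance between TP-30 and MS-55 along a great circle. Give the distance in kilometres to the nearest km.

3246 km

TP-30: φ = -44.26583°, λ = +143.67700°
MS-55: φ = -21.80367°, λ = +121.12467°
Δφ = 22.4622°,  Δλ = -22.5523°
a = sin²(Δφ/2) + cos φ₁ cos φ₂ sin²(Δλ/2) = 0.063356
c = 2·arcsin(√a) = 0.508885 rad = 29.1570°
d = R·c = 6378 × 0.508885 = 3245.7 km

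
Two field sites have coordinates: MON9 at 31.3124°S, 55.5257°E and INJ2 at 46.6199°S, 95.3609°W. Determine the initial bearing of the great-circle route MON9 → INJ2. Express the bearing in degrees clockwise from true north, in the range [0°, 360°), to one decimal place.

199.7°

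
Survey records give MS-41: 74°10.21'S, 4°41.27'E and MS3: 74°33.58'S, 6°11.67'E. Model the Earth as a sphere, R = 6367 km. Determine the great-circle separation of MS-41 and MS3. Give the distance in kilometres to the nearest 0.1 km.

MS-41: φ = -74.17017°, λ = +4.68783°
MS3: φ = -74.55967°, λ = +6.19450°
Δφ = -0.3895°,  Δλ = 1.5067°
a = sin²(Δφ/2) + cos φ₁ cos φ₂ sin²(Δλ/2) = 0.000024
c = 2·arcsin(√a) = 0.009820 rad = 0.5626°
d = R·c = 6367 × 0.009820 = 62.5 km

62.5 km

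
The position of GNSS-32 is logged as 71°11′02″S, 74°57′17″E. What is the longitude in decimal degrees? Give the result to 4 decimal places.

74° + 57′/60 + 17″/3600 = 74 + 0.95000 + 0.00472 = 74.9547°

74.9547°E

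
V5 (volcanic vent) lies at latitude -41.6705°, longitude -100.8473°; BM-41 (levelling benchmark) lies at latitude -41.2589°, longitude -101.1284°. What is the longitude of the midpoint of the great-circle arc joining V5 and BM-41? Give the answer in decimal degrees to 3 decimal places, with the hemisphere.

Bx = cos φ₂ cos Δλ = 0.751728,  By = cos φ₂ sin Δλ = -0.003688
φₘ = atan2(sin φ₁ + sin φ₂, √((cos φ₁ + Bx)² + By²)) = -41.46479°
λₘ = λ₁ + atan2(By, cos φ₁ + Bx) = -100.98830°

100.988°W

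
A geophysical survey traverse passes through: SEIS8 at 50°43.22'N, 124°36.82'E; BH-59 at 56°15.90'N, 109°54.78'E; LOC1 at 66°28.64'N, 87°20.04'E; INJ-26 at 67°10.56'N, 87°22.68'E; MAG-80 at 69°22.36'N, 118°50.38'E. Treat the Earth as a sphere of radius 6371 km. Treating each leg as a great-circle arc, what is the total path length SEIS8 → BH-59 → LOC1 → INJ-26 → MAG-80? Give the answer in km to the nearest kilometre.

4165 km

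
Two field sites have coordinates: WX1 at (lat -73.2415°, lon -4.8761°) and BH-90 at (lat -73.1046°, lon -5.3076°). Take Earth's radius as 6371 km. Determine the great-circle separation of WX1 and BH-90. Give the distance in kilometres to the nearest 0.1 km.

20.6 km

Δφ = 0.1369°,  Δλ = -0.4315°
a = sin²(Δφ/2) + cos φ₁ cos φ₂ sin²(Δλ/2) = 0.000003
c = 2·arcsin(√a) = 0.003234 rad = 0.1853°
d = R·c = 6371 × 0.003234 = 20.6 km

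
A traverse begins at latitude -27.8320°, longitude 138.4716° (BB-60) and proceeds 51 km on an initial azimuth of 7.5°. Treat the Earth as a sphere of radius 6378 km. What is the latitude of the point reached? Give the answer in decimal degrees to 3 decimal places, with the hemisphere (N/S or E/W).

27.378°S

δ = d/R = 51/6378 = 0.007996 rad
φ₂ = arcsin(sin φ₁ cos δ + cos φ₁ sin δ cos θ)
   = arcsin(-0.46688·0.99997 + 0.88432·0.00800·0.99144) = -27.37775°
λ₂ = λ₁ + atan2(sin θ sin δ cos φ₁, cos δ − sin φ₁ sin φ₂) = 138.53894°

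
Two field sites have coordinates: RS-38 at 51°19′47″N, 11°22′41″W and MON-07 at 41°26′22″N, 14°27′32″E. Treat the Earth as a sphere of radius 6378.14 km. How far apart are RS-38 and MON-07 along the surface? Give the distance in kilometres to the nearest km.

2252 km

RS-38: φ = +51.32972°, λ = -11.37806°
MON-07: φ = +41.43944°, λ = +14.45889°
Δφ = -9.8903°,  Δλ = 25.8369°
a = sin²(Δφ/2) + cos φ₁ cos φ₂ sin²(Δλ/2) = 0.030843
c = 2·arcsin(√a) = 0.353072 rad = 20.2295°
d = R·c = 6378.14 × 0.353072 = 2251.9 km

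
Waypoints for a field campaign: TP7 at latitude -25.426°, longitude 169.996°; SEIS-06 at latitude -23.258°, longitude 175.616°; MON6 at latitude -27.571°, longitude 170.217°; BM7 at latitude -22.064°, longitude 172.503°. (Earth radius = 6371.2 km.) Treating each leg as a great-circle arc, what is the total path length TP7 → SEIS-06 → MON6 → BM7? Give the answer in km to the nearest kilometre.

TP7→SEIS-06: c = 0.097035 rad, d = 618.23 km
SEIS-06→MON6: c = 0.113594 rad, d = 723.73 km
MON6→BM7: c = 0.102703 rad, d = 654.34 km
Total = 618.23 + 723.73 + 654.34 = 1996.30 km

1996 km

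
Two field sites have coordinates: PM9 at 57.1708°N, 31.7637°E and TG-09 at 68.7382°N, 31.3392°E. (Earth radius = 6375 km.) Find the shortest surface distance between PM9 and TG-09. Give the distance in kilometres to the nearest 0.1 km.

Δφ = 11.5674°,  Δλ = -0.4245°
a = sin²(Δφ/2) + cos φ₁ cos φ₂ sin²(Δλ/2) = 0.010158
c = 2·arcsin(√a) = 0.201916 rad = 11.5689°
d = R·c = 6375 × 0.201916 = 1287.2 km

1287.2 km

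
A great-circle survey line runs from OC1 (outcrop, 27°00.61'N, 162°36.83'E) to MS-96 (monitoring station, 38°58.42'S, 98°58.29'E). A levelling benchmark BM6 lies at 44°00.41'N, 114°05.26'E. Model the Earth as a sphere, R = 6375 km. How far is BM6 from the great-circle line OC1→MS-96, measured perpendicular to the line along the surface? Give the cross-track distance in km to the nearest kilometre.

4656 km

OC1: φ = +27.01017°, λ = +162.61383°
MS-96: φ = -38.97367°, λ = +98.97150°
BM6: φ = +44.00683°, λ = +114.08767°
δ₁₃ = central angle OC1→BM6 = 0.737863 rad  (haversine)
θ₁₃ = bearing OC1→BM6 = 306.764°,  θ₁₂ = bearing OC1→MS-96 = 224.169°
dₓₜ = R·arcsin(sin δ₁₃ · sin(θ₁₃ − θ₁₂)) = 6375·arcsin(0.67271·sin(82.595°)) = 4655.704 km
|dₓₜ| = 4655.704 km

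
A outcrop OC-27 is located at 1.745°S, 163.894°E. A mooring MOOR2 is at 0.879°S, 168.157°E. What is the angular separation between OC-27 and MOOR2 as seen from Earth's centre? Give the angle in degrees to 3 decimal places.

4.349°

Δφ = 0.8660°,  Δλ = 4.2630°
a = sin²(Δφ/2) + cos φ₁ cos φ₂ sin²(Δλ/2) = 0.001440
c = 2·arcsin(√a) = 0.075903 rad = 4.3489°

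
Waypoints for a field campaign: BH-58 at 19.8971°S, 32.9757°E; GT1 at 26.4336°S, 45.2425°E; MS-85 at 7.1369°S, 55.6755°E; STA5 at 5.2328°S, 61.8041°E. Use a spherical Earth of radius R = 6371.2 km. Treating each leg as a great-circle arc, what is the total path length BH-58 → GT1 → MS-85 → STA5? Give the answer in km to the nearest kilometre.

BH-58→GT1: c = 0.227312 rad, d = 1448.25 km
GT1→MS-85: c = 0.378742 rad, d = 2413.04 km
MS-85→STA5: c = 0.111408 rad, d = 709.80 km
Total = 1448.25 + 2413.04 + 709.80 = 4571.09 km

4571 km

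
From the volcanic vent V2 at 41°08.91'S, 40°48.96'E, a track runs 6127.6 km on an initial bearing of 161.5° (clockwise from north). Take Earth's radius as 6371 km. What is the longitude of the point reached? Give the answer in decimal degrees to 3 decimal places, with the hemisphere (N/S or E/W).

148.117°E

V2: φ = -41.14850°, λ = +40.81600°
δ = d/R = 6127.6/6371 = 0.961796 rad
φ₂ = arcsin(sin φ₁ cos δ + cos φ₁ sin δ cos θ)
   = arcsin(-0.65801·0.57205 + 0.75301·0.82022·-0.94832) = -74.18134°
λ₂ = λ₁ + atan2(sin θ sin δ cos φ₁, cos δ − sin φ₁ sin φ₂) = 148.11740°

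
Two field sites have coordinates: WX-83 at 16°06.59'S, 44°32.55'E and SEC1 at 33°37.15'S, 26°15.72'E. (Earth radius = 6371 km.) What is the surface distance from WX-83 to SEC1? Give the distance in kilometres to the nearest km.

WX-83: φ = -16.10983°, λ = +44.54250°
SEC1: φ = -33.61917°, λ = +26.26200°
Δφ = -17.5093°,  Δλ = -18.2805°
a = sin²(Δφ/2) + cos φ₁ cos φ₂ sin²(Δλ/2) = 0.043354
c = 2·arcsin(√a) = 0.419502 rad = 24.0357°
d = R·c = 6371 × 0.419502 = 2672.6 km

2673 km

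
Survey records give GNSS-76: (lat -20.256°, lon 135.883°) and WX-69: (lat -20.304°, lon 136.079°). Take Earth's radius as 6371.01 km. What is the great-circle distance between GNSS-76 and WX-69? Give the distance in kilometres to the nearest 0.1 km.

Δφ = -0.0480°,  Δλ = 0.1960°
a = sin²(Δφ/2) + cos φ₁ cos φ₂ sin²(Δλ/2) = 0.000003
c = 2·arcsin(√a) = 0.003316 rad = 0.1900°
d = R·c = 6371.01 × 0.003316 = 21.1 km

21.1 km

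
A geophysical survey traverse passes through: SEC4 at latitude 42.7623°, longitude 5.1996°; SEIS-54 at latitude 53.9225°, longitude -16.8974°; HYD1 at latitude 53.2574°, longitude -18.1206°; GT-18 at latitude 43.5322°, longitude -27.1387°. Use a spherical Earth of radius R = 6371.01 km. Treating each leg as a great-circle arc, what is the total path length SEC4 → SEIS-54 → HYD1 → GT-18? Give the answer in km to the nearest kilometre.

3414 km

SEC4→SEIS-54: c = 0.319688 rad, d = 2036.73 km
SEIS-54→HYD1: c = 0.017185 rad, d = 109.48 km
HYD1→GT-18: c = 0.198983 rad, d = 1267.72 km
Total = 2036.73 + 109.48 + 1267.72 = 3413.94 km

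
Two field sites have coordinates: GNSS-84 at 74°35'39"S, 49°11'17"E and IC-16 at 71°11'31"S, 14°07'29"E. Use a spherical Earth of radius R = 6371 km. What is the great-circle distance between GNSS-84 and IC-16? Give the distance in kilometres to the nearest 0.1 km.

1187.0 km

GNSS-84: φ = -74.59417°, λ = +49.18806°
IC-16: φ = -71.19194°, λ = +14.12472°
Δφ = 3.4022°,  Δλ = -35.0633°
a = sin²(Δφ/2) + cos φ₁ cos φ₂ sin²(Δλ/2) = 0.008653
c = 2·arcsin(√a) = 0.186311 rad = 10.6749°
d = R·c = 6371 × 0.186311 = 1187.0 km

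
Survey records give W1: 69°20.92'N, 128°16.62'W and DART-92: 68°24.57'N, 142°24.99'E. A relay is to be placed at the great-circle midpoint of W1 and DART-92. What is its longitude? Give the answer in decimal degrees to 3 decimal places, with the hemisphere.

174.131°W

W1: φ = +69.34867°, λ = -128.27700°
DART-92: φ = +68.40950°, λ = +142.41650°
Bx = cos φ₂ cos Δλ = 0.004454,  By = cos φ₂ sin Δλ = -0.367943
φₘ = atan2(sin φ₁ + sin φ₂, √((cos φ₁ + Bx)² + By²)) = 74.63148°
λₘ = λ₁ + atan2(By, cos φ₁ + Bx) = -174.13111°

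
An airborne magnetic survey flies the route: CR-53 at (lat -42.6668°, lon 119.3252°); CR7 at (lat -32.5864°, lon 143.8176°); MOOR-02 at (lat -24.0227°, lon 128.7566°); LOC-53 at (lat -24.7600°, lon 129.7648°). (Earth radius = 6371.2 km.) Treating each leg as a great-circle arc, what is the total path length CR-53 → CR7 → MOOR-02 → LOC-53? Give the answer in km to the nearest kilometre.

CR-53→CR7: c = 0.379599 rad, d = 2418.50 km
CR7→MOOR-02: c = 0.275038 rad, d = 1752.32 km
MOOR-02→LOC-53: c = 0.020553 rad, d = 130.95 km
Total = 2418.50 + 1752.32 + 130.95 = 4301.77 km

4302 km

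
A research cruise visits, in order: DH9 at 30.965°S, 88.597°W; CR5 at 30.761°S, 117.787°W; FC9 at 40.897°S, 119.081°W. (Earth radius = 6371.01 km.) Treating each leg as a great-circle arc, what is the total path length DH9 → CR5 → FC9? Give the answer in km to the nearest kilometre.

DH9→CR5: c = 0.436066 rad, d = 2778.18 km
CR5→FC9: c = 0.177845 rad, d = 1133.05 km
Total = 2778.18 + 1133.05 = 3911.24 km

3911 km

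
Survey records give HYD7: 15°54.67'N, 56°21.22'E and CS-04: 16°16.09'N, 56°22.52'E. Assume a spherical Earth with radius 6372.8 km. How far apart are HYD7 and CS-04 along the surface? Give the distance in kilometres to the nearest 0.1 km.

HYD7: φ = +15.91117°, λ = +56.35367°
CS-04: φ = +16.26817°, λ = +56.37533°
Δφ = 0.3570°,  Δλ = 0.0217°
a = sin²(Δφ/2) + cos φ₁ cos φ₂ sin²(Δλ/2) = 0.000010
c = 2·arcsin(√a) = 0.006241 rad = 0.3576°
d = R·c = 6372.8 × 0.006241 = 39.8 km

39.8 km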